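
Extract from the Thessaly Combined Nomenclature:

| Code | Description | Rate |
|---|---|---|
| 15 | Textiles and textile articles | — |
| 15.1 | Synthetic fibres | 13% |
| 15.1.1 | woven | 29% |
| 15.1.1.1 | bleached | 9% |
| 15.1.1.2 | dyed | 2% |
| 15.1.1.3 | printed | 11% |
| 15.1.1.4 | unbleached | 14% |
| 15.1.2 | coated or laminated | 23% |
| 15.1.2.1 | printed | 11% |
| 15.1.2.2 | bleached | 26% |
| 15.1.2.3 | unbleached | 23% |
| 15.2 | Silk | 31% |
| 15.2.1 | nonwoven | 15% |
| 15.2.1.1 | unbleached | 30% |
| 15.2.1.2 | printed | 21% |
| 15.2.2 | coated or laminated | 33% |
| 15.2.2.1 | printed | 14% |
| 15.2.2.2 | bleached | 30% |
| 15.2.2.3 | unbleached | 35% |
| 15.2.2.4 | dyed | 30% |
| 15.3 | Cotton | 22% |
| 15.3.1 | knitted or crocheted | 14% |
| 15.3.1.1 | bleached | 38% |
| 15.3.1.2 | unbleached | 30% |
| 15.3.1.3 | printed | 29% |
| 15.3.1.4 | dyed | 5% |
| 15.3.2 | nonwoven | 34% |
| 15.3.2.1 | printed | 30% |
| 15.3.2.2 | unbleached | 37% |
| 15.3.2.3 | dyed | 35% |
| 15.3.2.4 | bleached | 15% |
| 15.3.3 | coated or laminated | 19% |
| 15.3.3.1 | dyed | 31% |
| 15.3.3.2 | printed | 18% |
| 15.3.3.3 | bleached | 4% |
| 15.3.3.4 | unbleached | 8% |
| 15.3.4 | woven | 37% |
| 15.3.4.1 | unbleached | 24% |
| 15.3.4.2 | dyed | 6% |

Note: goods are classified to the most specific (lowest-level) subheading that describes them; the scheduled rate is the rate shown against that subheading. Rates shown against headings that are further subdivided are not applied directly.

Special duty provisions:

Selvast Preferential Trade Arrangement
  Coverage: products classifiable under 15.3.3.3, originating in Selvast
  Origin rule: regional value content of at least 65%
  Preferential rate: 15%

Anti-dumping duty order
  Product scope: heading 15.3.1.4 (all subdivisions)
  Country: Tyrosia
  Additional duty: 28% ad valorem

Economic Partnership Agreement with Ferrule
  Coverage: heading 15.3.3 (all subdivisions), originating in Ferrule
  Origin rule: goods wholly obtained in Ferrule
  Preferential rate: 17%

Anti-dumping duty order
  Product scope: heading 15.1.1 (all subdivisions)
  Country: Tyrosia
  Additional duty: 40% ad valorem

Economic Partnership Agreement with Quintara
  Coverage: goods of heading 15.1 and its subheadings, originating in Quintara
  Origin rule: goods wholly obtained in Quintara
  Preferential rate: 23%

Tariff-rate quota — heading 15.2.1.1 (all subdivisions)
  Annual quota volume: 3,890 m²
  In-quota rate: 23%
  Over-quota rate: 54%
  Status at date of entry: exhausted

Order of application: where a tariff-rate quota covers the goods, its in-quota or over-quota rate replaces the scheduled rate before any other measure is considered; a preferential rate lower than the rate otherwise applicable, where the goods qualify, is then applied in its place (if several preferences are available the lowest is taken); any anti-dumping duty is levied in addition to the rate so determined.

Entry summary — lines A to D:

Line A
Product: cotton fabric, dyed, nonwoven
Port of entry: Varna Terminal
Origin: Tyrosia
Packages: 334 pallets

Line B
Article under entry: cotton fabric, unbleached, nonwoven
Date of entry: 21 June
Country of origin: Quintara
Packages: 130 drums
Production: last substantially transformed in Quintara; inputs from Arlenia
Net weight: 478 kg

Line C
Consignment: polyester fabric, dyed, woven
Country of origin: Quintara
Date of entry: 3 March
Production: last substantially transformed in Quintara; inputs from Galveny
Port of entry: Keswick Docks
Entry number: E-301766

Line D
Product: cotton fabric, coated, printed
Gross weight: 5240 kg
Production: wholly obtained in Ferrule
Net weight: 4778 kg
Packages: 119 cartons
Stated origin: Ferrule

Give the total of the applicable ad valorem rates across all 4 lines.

91%

Line A: cotton → 15.3; nonwoven → 15.3.2; dyed → 15.3.2.3. Scheduled 35%. No special measure applies. → 35%.
Line B: cotton → 15.3; nonwoven → 15.3.2; unbleached → 15.3.2.2. Scheduled 37%. Quintara agreement on 15.1: 15.3.2.2 not covered. → 37%.
Line C: polyester → 15.1; woven → 15.1.1; dyed → 15.1.1.2. Scheduled 2%. Quintara agreement on 15.1: not wholly obtained. → 2%.
Line D: cotton → 15.3; coated → 15.3.3; printed → 15.3.3.2. Scheduled 18%. Ferrule agreement on 15.3.3: wholly obtained → 17% available; preferential 17%. → 17%.
Sum: 35% + 37% + 2% + 17% = 91%.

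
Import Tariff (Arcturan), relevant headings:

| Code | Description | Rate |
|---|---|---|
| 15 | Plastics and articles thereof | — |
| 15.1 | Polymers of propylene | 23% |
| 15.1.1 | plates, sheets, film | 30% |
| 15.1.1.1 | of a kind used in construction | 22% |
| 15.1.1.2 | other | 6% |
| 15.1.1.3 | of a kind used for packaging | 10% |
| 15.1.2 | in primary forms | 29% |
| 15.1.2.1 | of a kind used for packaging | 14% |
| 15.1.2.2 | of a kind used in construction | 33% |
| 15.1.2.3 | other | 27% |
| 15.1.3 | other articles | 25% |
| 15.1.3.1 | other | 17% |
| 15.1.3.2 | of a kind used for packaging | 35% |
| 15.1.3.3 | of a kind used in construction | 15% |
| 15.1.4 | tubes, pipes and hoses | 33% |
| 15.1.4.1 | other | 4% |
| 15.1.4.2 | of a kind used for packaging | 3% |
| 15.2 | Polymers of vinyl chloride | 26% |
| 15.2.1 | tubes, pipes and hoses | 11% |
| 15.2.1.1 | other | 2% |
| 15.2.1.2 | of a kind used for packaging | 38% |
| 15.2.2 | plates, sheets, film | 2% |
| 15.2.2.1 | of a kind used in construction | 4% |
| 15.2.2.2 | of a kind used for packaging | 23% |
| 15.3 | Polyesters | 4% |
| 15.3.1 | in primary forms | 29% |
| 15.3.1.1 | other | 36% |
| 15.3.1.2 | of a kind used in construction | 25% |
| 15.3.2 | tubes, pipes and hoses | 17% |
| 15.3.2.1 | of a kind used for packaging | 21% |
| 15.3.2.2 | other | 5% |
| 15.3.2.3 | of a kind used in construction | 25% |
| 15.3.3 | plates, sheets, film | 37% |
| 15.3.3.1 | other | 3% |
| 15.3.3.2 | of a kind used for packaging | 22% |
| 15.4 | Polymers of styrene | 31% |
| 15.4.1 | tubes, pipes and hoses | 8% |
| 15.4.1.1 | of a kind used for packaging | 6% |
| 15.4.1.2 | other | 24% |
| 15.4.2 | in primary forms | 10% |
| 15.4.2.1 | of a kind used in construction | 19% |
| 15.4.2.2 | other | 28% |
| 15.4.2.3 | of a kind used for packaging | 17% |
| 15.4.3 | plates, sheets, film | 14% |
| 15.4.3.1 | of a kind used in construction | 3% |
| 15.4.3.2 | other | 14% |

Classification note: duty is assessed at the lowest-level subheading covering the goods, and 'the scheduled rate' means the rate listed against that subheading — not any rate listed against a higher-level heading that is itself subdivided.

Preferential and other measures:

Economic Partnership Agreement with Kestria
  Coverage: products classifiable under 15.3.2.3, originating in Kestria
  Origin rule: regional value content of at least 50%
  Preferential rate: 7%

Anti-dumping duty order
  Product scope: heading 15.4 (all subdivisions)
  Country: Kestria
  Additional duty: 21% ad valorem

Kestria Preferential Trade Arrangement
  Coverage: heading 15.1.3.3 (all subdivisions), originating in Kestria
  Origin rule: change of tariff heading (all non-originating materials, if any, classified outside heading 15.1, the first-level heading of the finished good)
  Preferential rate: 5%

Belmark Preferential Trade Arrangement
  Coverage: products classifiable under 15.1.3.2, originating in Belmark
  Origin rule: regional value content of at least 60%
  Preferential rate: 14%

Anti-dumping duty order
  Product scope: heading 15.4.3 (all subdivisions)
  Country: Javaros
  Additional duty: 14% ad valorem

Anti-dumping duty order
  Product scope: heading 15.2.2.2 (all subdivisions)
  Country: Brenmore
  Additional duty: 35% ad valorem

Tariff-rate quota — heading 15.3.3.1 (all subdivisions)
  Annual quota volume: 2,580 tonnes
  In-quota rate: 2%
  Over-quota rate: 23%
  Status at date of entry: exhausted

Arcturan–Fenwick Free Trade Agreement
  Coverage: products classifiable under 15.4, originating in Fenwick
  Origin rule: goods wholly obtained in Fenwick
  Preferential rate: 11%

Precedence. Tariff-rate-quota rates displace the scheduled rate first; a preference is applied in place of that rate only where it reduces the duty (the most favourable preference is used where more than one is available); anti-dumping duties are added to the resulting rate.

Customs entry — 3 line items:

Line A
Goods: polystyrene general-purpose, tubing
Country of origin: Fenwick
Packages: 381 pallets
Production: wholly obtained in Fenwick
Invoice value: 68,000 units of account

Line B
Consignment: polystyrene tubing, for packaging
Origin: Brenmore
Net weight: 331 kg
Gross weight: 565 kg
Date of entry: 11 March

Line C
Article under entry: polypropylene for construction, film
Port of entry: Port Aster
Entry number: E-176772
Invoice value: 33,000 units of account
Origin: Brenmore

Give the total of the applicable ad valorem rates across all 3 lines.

39%

Line A: polystyrene → 15.4; tubing → 15.4.1; general-purpose → 15.4.1.2. Scheduled 24%. Fenwick agreement on 15.4: wholly obtained → 11% available; preferential 11%. → 11%.
Line B: polystyrene → 15.4; tubing → 15.4.1; for packaging → 15.4.1.1. Scheduled 6%. No special measure applies. → 6%.
Line C: polypropylene → 15.1; film → 15.1.1; for construction → 15.1.1.1. Scheduled 22%. No special measure applies. → 22%.
Sum: 11% + 6% + 22% = 39%.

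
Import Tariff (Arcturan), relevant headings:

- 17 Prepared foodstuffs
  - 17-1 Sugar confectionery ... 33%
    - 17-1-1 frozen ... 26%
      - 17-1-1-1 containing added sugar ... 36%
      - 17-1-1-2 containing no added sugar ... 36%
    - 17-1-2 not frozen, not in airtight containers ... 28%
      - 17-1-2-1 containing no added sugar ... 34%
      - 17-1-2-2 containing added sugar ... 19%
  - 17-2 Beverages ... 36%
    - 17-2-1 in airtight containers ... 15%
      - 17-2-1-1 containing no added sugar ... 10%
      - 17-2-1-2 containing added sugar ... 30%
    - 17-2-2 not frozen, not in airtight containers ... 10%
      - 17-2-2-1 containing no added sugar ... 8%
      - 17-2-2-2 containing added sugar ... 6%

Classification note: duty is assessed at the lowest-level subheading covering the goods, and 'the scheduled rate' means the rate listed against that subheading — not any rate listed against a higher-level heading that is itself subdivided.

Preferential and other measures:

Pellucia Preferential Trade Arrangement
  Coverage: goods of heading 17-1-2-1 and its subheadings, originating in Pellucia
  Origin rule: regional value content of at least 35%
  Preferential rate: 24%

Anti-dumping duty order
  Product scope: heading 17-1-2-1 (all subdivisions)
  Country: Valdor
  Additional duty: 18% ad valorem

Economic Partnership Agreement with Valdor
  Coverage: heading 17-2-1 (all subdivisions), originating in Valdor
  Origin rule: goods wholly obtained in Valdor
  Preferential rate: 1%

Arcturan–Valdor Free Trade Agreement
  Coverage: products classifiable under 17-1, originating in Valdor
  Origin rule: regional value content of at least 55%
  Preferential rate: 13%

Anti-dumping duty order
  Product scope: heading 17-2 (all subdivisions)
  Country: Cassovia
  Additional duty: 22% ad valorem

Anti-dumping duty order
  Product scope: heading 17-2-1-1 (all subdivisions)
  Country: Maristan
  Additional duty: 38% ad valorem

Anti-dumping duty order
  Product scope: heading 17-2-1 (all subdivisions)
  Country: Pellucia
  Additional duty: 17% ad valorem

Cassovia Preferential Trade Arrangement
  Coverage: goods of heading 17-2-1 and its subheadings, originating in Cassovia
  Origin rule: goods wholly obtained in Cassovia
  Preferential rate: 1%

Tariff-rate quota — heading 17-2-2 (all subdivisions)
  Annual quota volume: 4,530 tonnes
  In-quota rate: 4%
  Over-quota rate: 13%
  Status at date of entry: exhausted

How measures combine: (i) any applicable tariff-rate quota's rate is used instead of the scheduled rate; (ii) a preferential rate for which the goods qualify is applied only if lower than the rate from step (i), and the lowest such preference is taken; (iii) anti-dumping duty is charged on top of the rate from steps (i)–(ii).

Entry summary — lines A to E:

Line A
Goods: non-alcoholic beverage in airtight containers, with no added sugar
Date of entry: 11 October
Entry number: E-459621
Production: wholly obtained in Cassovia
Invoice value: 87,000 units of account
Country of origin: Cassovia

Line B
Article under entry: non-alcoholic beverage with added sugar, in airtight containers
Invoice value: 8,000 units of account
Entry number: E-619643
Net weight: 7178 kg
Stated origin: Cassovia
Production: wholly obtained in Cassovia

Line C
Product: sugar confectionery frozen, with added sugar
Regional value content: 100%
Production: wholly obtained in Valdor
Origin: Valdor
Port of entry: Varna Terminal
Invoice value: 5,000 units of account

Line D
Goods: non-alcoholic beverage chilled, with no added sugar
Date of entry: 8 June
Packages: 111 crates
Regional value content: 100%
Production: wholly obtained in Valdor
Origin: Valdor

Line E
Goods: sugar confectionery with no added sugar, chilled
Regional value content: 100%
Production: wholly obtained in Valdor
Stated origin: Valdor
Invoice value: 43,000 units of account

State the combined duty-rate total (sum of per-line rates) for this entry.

Line A: non-alcoholic beverage → 17-2; in airtight containers → 17-2-1; with no added sugar → 17-2-1-1. Scheduled 10%. Cassovia agreement on 17-2-1: wholly obtained → 1% available; preferential 1%; anti-dumping (Cassovia, 17-2): +22%; total 1% + 22% = 23%. → 23%.
Line B: non-alcoholic beverage → 17-2; in airtight containers → 17-2-1; with added sugar → 17-2-1-2. Scheduled 30%. Cassovia agreement on 17-2-1: wholly obtained → 1% available; preferential 1%; anti-dumping (Cassovia, 17-2): +22%; total 1% + 22% = 23%. → 23%.
Line C: sugar confectionery → 17-1; frozen → 17-1-1; with added sugar → 17-1-1-1. Scheduled 36%. Valdor agreement on 17-2-1: 17-1-1-1 not covered; Valdor agreement on 17-1: RVC ≥ 55% → 13% available; preferential 13%. → 13%.
Line D: non-alcoholic beverage → 17-2; chilled → 17-2-2; with no added sugar → 17-2-2-1. Scheduled 8%. quota on 17-2-2 exhausted → over-quota 13%; Valdor agreement on 17-2-1: 17-2-2-1 not covered; Valdor agreement on 17-1: 17-2-2-1 not covered. → 13%.
Line E: sugar confectionery → 17-1; chilled → 17-1-2; with no added sugar → 17-1-2-1. Scheduled 34%. Valdor agreement on 17-2-1: 17-1-2-1 not covered; Valdor agreement on 17-1: RVC ≥ 55% → 13% available; preferential 13%; anti-dumping (Valdor, 17-1-2-1): +18%; total 13% + 18% = 31%. → 31%.
Sum: 23% + 23% + 13% + 13% + 31% = 103%.

103%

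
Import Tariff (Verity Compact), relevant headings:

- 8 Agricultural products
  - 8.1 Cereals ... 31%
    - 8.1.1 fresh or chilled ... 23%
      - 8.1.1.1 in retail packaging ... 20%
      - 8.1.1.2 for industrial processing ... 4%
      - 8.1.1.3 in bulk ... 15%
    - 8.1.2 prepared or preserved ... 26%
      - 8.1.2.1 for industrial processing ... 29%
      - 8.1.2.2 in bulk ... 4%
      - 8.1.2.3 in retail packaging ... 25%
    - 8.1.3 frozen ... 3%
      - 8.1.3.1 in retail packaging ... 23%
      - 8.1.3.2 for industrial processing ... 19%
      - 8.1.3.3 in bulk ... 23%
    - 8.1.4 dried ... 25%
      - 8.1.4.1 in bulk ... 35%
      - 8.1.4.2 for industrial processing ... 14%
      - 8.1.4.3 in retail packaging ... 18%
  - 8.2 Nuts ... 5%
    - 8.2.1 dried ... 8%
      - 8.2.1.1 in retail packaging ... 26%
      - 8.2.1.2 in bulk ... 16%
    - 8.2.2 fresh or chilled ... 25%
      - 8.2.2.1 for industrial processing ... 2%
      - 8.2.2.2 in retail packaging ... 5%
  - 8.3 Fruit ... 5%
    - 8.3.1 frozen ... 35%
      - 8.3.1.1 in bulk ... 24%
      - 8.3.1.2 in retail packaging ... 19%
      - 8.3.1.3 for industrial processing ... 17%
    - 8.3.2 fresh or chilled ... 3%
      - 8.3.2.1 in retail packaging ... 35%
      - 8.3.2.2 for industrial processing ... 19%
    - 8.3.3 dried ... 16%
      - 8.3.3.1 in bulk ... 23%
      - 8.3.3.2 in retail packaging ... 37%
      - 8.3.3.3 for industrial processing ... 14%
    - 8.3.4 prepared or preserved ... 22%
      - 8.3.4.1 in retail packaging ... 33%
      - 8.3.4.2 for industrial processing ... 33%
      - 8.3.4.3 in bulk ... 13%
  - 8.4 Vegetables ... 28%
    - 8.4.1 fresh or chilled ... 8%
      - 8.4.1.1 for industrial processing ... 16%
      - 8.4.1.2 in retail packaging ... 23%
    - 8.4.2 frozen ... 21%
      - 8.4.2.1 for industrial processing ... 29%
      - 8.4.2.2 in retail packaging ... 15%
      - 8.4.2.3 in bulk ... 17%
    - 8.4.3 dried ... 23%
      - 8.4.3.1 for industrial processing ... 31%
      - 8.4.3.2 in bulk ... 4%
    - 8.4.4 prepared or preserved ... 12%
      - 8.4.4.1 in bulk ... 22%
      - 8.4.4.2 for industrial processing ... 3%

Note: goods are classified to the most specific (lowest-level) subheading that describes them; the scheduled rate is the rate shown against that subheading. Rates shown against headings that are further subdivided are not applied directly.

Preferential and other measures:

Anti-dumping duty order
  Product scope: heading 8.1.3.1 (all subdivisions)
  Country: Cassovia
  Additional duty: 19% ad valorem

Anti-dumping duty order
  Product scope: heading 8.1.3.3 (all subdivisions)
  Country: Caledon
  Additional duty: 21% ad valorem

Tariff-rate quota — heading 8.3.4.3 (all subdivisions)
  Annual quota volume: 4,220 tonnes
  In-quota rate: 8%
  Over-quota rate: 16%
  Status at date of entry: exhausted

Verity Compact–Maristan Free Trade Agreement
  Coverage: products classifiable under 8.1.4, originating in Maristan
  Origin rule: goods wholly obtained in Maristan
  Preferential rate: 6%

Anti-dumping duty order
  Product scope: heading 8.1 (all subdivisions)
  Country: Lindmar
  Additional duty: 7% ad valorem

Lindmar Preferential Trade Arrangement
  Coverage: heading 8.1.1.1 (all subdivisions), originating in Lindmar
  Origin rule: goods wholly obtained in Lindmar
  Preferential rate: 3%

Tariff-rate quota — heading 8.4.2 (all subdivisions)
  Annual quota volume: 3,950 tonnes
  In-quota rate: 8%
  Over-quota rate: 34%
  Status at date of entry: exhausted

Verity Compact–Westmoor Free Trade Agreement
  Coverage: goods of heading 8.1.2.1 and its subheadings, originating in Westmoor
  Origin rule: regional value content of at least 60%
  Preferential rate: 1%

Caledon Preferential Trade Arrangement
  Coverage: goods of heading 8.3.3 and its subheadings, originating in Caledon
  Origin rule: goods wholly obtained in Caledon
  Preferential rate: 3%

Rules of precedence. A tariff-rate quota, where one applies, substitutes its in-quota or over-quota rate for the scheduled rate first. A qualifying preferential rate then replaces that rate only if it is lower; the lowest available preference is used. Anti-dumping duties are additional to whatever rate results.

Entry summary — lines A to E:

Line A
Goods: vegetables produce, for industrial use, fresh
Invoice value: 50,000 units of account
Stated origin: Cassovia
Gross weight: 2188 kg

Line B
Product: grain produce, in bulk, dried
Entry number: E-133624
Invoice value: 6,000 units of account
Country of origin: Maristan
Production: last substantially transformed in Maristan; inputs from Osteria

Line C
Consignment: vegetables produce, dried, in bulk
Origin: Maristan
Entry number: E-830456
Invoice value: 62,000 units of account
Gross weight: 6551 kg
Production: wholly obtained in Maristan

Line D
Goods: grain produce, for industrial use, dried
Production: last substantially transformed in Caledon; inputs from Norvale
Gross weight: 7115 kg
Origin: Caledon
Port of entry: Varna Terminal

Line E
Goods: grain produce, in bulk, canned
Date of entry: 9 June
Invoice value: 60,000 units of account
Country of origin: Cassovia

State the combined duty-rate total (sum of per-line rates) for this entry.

73%

Line A: vegetables → 8.4; fresh → 8.4.1; for industrial use → 8.4.1.1. Scheduled 16%. No special measure applies. → 16%.
Line B: grain → 8.1; dried → 8.1.4; in bulk → 8.1.4.1. Scheduled 35%. Maristan agreement on 8.1.4: not wholly obtained. → 35%.
Line C: vegetables → 8.4; dried → 8.4.3; in bulk → 8.4.3.2. Scheduled 4%. Maristan agreement on 8.1.4: 8.4.3.2 not covered. → 4%.
Line D: grain → 8.1; dried → 8.1.4; for industrial use → 8.1.4.2. Scheduled 14%. Caledon agreement on 8.3.3: 8.1.4.2 not covered. → 14%.
Line E: grain → 8.1; canned → 8.1.2; in bulk → 8.1.2.2. Scheduled 4%. No special measure applies. → 4%.
Sum: 16% + 35% + 4% + 14% + 4% = 73%.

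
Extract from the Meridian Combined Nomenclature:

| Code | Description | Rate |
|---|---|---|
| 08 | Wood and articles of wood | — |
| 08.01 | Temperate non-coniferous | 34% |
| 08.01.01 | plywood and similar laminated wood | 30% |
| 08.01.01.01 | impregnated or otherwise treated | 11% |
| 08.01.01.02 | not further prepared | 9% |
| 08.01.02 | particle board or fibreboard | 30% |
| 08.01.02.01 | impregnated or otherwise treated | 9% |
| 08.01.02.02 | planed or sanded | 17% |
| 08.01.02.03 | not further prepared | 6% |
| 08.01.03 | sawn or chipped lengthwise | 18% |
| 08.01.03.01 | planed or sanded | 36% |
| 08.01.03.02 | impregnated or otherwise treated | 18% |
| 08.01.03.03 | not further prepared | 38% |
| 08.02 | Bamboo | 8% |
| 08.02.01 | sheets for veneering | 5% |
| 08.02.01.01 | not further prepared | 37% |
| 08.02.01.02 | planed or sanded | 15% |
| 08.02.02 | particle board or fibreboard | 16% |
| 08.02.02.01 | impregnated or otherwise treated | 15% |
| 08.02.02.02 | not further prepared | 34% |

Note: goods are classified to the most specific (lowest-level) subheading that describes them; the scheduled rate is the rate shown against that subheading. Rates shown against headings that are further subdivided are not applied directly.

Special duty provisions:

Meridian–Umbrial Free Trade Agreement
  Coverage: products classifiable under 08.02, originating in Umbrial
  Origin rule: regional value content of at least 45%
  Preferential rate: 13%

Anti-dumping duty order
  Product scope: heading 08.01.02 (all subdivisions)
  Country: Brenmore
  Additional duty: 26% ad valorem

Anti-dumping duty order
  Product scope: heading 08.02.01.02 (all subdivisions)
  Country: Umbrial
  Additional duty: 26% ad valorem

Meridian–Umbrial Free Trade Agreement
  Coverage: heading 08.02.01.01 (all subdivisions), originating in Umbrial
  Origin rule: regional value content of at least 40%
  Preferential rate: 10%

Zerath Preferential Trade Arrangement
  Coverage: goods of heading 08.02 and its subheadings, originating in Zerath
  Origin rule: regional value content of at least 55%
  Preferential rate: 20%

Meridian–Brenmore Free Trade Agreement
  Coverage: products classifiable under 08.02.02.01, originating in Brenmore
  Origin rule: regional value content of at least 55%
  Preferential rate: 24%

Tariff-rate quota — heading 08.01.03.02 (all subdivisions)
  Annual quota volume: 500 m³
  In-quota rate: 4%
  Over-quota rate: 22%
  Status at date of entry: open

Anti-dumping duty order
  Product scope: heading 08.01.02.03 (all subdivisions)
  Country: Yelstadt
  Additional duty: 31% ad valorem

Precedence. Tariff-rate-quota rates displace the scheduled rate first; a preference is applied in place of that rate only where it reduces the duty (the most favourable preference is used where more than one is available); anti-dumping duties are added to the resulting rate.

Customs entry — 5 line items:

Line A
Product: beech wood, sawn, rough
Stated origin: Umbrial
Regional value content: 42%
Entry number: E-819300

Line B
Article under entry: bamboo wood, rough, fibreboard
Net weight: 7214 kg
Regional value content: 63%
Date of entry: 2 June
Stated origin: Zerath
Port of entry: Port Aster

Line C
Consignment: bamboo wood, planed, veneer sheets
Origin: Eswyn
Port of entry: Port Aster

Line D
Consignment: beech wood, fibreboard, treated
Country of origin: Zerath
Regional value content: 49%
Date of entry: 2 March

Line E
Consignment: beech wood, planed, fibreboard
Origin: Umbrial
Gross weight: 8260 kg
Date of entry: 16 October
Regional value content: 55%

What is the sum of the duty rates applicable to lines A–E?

99%

Line A: beech → 08.01; sawn → 08.01.03; rough → 08.01.03.03. Scheduled 38%. Umbrial agreement on 08.02: 08.01.03.03 not covered; Umbrial agreement on 08.02.01.01: 08.01.03.03 not covered. → 38%.
Line B: bamboo → 08.02; fibreboard → 08.02.02; rough → 08.02.02.02. Scheduled 34%. Zerath agreement on 08.02: RVC ≥ 55% → 20% available; preferential 20%. → 20%.
Line C: bamboo → 08.02; veneer sheets → 08.02.01; planed → 08.02.01.02. Scheduled 15%. No special measure applies. → 15%.
Line D: beech → 08.01; fibreboard → 08.01.02; treated → 08.01.02.01. Scheduled 9%. Zerath agreement on 08.02: 08.01.02.01 not covered. → 9%.
Line E: beech → 08.01; fibreboard → 08.01.02; planed → 08.01.02.02. Scheduled 17%. Umbrial agreement on 08.02: 08.01.02.02 not covered; Umbrial agreement on 08.02.01.01: 08.01.02.02 not covered. → 17%.
Sum: 38% + 20% + 15% + 9% + 17% = 99%.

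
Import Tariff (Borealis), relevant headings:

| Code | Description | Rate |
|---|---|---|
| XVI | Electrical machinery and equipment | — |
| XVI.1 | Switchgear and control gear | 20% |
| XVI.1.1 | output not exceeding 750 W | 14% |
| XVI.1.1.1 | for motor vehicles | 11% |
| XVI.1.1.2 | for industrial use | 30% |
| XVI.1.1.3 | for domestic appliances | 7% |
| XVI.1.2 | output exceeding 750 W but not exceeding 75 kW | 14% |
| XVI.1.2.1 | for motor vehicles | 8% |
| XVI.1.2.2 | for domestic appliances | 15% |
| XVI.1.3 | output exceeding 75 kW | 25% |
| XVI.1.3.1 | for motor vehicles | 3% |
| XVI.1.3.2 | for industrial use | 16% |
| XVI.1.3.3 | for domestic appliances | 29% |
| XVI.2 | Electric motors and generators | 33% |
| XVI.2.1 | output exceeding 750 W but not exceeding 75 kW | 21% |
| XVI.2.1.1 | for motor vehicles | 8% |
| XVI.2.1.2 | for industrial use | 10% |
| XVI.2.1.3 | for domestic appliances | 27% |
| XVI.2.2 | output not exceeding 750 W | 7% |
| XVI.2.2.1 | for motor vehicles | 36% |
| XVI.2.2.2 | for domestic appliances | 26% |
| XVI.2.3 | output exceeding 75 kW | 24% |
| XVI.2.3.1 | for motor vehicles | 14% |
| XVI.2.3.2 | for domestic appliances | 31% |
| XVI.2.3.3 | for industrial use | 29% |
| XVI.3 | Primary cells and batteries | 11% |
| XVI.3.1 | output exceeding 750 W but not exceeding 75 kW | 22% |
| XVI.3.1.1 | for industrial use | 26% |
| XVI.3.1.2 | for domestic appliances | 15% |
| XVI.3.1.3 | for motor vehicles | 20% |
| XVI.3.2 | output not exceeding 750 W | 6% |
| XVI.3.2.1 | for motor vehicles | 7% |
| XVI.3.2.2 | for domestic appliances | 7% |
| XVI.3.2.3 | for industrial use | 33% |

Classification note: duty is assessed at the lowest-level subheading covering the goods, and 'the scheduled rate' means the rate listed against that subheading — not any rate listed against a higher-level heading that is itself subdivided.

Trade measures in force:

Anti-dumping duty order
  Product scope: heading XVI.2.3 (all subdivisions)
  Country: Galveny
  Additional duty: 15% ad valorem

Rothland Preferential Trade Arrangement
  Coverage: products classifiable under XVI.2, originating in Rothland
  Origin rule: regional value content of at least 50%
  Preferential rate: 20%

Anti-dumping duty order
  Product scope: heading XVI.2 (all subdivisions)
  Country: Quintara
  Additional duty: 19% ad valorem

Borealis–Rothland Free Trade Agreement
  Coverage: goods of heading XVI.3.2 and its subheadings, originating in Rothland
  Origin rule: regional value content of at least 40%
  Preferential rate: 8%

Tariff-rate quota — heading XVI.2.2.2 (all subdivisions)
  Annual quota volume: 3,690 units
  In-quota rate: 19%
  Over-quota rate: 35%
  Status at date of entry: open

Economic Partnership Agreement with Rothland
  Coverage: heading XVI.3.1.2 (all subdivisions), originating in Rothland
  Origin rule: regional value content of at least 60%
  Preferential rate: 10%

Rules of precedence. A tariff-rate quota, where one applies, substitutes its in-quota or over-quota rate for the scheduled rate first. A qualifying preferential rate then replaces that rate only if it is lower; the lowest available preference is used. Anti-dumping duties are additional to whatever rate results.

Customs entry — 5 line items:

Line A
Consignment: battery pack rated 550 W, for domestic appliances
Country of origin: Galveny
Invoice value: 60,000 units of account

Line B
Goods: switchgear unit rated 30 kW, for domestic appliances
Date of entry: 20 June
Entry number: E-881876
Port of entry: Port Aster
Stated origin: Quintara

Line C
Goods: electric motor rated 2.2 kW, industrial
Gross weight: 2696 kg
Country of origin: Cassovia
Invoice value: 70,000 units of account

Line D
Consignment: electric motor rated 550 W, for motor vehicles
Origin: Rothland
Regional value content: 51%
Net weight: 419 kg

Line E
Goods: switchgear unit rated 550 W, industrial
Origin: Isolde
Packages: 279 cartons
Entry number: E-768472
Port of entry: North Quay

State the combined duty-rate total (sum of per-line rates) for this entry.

Line A: battery pack → XVI.3; rated 550 W → XVI.3.2; for domestic appliances → XVI.3.2.2. Scheduled 7%. No special measure applies. → 7%.
Line B: switchgear unit → XVI.1; rated 30 kW → XVI.1.2; for domestic appliances → XVI.1.2.2. Scheduled 15%. No special measure applies. → 15%.
Line C: electric motor → XVI.2; rated 2.2 kW → XVI.2.1; industrial → XVI.2.1.2. Scheduled 10%. No special measure applies. → 10%.
Line D: electric motor → XVI.2; rated 550 W → XVI.2.2; for motor vehicles → XVI.2.2.1. Scheduled 36%. Rothland agreement on XVI.2: RVC ≥ 50% → 20% available; Rothland agreement on XVI.3.2: XVI.2.2.1 not covered; Rothland agreement on XVI.3.1.2: XVI.2.2.1 not covered; preferential 20%. → 20%.
Line E: switchgear unit → XVI.1; rated 550 W → XVI.1.1; industrial → XVI.1.1.2. Scheduled 30%. No special measure applies. → 30%.
Sum: 7% + 15% + 10% + 20% + 30% = 82%.

82%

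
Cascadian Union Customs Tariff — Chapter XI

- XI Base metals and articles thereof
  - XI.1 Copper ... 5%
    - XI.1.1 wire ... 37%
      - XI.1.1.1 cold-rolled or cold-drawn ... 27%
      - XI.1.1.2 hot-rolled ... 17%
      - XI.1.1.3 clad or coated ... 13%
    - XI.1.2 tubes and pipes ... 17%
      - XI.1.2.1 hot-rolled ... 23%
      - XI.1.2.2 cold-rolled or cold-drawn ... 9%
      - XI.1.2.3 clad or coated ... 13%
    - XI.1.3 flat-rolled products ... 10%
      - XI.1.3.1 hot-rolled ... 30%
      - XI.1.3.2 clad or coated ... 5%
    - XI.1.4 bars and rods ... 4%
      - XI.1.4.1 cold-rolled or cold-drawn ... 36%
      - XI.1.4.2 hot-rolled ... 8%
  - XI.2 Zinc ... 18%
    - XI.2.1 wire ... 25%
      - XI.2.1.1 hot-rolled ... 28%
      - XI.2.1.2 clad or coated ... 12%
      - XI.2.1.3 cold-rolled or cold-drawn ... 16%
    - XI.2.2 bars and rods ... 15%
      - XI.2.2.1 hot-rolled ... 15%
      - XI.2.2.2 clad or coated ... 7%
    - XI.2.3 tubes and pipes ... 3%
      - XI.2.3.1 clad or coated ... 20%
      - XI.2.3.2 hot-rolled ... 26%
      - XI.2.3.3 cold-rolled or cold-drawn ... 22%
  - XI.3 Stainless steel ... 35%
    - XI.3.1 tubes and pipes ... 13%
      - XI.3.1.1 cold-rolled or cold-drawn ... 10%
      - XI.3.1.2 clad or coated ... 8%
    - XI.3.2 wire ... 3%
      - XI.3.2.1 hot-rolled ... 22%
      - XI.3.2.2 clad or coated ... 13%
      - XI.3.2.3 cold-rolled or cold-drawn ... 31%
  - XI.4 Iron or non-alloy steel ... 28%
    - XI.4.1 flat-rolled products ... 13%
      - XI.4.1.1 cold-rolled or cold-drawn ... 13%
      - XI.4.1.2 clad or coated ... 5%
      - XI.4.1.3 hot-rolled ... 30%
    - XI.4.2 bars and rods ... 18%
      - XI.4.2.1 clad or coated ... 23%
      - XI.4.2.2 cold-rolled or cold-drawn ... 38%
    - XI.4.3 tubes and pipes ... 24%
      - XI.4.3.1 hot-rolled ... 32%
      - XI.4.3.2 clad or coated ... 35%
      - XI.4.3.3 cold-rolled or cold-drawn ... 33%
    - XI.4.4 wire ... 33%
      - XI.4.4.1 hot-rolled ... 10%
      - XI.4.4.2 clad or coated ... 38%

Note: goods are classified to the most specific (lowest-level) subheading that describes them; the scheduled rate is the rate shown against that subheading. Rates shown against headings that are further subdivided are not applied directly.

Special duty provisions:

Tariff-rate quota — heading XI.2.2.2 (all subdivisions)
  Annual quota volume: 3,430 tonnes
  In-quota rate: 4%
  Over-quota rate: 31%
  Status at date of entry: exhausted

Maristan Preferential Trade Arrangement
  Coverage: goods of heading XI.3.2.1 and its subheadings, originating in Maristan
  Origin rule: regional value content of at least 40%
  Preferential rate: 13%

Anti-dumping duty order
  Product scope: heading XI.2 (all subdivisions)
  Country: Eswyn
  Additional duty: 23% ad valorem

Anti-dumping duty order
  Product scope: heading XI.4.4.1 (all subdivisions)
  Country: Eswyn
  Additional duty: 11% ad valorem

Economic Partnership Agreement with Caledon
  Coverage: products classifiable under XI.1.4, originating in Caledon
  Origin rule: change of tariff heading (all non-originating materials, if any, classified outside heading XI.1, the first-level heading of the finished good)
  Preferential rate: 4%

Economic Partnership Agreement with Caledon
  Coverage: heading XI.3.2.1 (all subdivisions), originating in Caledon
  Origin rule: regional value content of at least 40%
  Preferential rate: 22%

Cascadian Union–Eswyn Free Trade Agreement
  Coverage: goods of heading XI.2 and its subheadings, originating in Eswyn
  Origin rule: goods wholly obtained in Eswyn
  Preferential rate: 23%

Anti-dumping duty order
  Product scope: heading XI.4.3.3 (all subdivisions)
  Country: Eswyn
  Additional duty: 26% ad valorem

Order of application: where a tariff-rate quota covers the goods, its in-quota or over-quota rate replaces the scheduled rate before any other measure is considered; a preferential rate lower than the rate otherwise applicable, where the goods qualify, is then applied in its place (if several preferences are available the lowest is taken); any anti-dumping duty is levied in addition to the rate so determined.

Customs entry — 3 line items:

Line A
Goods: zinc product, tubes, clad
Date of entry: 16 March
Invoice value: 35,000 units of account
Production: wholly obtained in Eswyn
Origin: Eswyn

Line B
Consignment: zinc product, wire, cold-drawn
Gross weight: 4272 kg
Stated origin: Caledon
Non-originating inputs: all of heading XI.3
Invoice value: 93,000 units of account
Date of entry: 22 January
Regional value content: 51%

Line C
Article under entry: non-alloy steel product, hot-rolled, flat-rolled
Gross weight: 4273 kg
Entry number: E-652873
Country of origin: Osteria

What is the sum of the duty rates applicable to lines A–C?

89%

Line A: zinc → XI.2; tubes → XI.2.3; clad → XI.2.3.1. Scheduled 20%. Eswyn agreement on XI.2: wholly obtained → 23% available; preference 23% not lower than 20% → no reduction; anti-dumping (Eswyn, XI.2): +23%; total 20% + 23% = 43%. → 43%.
Line B: zinc → XI.2; wire → XI.2.1; cold-drawn → XI.2.1.3. Scheduled 16%. Caledon agreement on XI.1.4: XI.2.1.3 not covered; Caledon agreement on XI.3.2.1: XI.2.1.3 not covered. → 16%.
Line C: non-alloy steel → XI.4; flat-rolled → XI.4.1; hot-rolled → XI.4.1.3. Scheduled 30%. No special measure applies. → 30%.
Sum: 43% + 16% + 30% = 89%.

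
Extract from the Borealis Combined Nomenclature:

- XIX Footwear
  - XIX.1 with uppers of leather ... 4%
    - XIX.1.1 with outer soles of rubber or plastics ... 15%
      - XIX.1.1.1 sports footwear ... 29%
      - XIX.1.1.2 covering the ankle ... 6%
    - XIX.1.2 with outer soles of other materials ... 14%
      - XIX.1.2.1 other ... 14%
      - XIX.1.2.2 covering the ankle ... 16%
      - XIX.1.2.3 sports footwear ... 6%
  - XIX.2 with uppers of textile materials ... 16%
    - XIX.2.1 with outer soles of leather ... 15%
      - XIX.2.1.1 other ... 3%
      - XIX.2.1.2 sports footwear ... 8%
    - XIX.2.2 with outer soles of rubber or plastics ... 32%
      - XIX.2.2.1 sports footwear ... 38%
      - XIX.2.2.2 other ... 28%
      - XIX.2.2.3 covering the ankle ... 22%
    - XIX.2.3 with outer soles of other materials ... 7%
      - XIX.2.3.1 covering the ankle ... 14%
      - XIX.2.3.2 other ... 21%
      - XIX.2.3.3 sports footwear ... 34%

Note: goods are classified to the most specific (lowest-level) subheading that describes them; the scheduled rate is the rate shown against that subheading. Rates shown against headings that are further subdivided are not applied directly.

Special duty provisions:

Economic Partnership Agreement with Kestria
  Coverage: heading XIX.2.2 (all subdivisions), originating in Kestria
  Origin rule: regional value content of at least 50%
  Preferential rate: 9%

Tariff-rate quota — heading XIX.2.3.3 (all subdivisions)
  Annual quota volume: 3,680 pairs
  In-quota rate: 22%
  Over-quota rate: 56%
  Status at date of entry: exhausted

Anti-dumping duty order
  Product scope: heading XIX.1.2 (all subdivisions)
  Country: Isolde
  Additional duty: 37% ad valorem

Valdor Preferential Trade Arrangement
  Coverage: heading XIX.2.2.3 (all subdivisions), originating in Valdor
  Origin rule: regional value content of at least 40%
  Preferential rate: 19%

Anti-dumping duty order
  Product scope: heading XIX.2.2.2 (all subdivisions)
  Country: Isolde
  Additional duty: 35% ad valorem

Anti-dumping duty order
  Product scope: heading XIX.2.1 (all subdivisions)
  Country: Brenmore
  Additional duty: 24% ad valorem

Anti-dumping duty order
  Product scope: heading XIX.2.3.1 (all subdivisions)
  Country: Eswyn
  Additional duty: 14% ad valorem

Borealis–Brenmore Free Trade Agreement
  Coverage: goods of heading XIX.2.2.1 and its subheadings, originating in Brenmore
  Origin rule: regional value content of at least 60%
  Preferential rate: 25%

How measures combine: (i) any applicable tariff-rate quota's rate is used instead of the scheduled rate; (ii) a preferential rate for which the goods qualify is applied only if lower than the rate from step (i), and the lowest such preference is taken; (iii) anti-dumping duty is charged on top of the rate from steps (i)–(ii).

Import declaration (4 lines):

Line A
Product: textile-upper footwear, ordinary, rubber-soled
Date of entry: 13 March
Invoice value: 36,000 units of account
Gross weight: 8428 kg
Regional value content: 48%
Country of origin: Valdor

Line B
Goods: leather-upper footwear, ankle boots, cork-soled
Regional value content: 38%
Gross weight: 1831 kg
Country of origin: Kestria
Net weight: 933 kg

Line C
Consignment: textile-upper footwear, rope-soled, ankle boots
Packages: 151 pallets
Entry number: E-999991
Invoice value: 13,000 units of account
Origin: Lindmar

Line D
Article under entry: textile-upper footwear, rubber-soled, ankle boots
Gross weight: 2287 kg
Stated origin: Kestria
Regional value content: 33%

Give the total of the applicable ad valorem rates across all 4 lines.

80%

Line A: textile-upper → XIX.2; rubber-soled → XIX.2.2; ordinary → XIX.2.2.2. Scheduled 28%. Valdor agreement on XIX.2.2.3: XIX.2.2.2 not covered. → 28%.
Line B: leather-upper → XIX.1; cork-soled → XIX.1.2; ankle boots → XIX.1.2.2. Scheduled 16%. Kestria agreement on XIX.2.2: XIX.1.2.2 not covered. → 16%.
Line C: textile-upper → XIX.2; rope-soled → XIX.2.3; ankle boots → XIX.2.3.1. Scheduled 14%. No special measure applies. → 14%.
Line D: textile-upper → XIX.2; rubber-soled → XIX.2.2; ankle boots → XIX.2.2.3. Scheduled 22%. Kestria agreement on XIX.2.2: RVC < 50%. → 22%.
Sum: 28% + 16% + 14% + 22% = 80%.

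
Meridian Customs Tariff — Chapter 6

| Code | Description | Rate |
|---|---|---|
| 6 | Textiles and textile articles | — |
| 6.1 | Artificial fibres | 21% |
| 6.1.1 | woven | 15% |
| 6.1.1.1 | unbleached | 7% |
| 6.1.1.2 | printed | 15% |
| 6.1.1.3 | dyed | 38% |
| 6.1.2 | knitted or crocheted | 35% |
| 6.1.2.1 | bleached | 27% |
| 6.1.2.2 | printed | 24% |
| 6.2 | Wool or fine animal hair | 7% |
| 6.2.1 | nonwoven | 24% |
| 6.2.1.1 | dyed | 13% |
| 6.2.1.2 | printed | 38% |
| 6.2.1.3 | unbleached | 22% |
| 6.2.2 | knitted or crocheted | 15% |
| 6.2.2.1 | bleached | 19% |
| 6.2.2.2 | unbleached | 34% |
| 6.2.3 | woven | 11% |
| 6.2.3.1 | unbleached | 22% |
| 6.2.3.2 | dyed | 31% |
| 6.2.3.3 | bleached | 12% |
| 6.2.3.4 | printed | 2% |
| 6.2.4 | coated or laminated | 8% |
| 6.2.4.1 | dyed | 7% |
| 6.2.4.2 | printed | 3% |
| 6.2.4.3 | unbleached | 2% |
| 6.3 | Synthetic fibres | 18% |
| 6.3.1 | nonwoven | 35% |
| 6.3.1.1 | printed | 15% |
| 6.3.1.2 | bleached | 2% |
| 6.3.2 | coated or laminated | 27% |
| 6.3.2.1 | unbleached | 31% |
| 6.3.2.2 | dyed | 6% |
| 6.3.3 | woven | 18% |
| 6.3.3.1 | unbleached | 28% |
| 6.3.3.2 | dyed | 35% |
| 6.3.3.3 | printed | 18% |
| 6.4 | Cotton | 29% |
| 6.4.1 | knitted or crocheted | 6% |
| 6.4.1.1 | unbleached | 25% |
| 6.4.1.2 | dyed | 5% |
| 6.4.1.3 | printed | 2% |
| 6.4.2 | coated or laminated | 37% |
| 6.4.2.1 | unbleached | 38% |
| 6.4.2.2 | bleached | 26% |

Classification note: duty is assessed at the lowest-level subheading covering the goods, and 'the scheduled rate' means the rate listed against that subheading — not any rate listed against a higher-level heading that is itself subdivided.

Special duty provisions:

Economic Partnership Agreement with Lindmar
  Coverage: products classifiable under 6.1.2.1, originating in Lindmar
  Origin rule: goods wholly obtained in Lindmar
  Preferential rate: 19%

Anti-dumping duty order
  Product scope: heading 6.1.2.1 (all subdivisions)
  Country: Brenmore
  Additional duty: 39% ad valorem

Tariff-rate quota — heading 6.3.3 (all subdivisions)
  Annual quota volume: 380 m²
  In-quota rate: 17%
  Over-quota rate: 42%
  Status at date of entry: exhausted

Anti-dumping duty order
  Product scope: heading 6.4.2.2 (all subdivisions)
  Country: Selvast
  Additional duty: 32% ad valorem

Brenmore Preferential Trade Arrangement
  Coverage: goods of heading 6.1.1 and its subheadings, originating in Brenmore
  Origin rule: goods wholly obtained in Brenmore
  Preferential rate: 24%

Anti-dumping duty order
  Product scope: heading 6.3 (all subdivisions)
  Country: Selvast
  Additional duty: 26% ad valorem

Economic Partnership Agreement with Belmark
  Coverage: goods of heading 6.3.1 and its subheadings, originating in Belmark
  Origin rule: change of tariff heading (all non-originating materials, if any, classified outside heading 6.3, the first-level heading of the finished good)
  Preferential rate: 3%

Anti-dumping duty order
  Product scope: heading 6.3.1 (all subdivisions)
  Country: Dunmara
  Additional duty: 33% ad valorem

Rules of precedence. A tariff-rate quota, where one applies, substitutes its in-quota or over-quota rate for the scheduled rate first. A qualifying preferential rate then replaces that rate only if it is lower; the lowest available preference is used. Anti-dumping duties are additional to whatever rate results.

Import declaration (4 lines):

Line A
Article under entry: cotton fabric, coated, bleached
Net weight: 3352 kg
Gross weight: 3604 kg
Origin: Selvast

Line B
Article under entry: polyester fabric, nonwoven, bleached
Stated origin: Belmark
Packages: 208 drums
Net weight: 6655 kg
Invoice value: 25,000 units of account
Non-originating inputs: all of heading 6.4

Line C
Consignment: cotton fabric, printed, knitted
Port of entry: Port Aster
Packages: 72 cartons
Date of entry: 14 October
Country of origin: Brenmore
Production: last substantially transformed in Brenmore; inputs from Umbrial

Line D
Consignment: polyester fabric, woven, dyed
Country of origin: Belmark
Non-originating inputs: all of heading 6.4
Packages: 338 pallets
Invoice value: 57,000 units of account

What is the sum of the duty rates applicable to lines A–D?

104%

Line A: cotton → 6.4; coated → 6.4.2; bleached → 6.4.2.2. Scheduled 26%. anti-dumping (Selvast, 6.4.2.2): +32%; total 26% + 32% = 58%. → 58%.
Line B: polyester → 6.3; nonwoven → 6.3.1; bleached → 6.3.1.2. Scheduled 2%. Belmark agreement on 6.3.1: CTH met → 3% available; preference 3% not lower than 2% → no reduction. → 2%.
Line C: cotton → 6.4; knitted → 6.4.1; printed → 6.4.1.3. Scheduled 2%. Brenmore agreement on 6.1.1: 6.4.1.3 not covered. → 2%.
Line D: polyester → 6.3; woven → 6.3.3; dyed → 6.3.3.2. Scheduled 35%. quota on 6.3.3 exhausted → over-quota 42%; Belmark agreement on 6.3.1: 6.3.3.2 not covered. → 42%.
Sum: 58% + 2% + 2% + 42% = 104%.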